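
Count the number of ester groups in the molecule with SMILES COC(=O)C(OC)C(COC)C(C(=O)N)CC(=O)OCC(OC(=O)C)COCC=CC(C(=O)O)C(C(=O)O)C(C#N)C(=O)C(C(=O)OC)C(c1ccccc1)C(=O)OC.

5

CH3O–C(=O)–: carbonyl C bonded to C and to –OCH3 → ester (not ketone + ether).
pendant –OCH3: C–O–C with sp³ C, no adjacent C=O → ether.
pendant –CH2OCH3: C–O–C linkage → ether.
pendant –CONH2: carbonyl C bonded to C and N → amide.
–C(=O)–O–C with C on the carbonyl side → ester.
pendant –OC(=O)CH3: an acyloxy group → ester.
C–O–C with sp³ carbons on both sides and no adjacent C=O → ether.
C=C double bond → alkene.
pendant –COOH: carbonyl C bonded to C and –OH → carboxylic acid.
pendant –COOH: carbonyl C bonded to C and –OH → carboxylic acid.
pendant –C≡N: nitrile.
–C(=O)– with carbon on both sides → ketone.
pendant –COOCH3: carbonyl C bonded to C and –OCH3 → ester.
pendant –C6H5: benzene ring → arene.
–C(=O)OCH3: carbonyl C bonded to C and to –OCH3 → ester (not ketone + ether).
Ester appears at: CH3OOC, CH2COOCH2, CH(OCOCH3), CH(COOCH3), COOCH3 → 5.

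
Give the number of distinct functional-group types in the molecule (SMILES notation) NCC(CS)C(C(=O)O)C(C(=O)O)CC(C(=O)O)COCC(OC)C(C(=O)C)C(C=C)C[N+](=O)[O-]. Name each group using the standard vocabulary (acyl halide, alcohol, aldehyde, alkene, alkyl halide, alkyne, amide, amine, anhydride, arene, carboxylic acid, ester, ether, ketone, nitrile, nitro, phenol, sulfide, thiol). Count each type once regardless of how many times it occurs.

7

Reading the structure from left to right:
  H2NCH2: –NH2 on an sp³ carbon with no adjacent C=O → amine.
  CH(CH2SH): pendant –CH2SH → thiol.
  CH(COOH): pendant –COOH: carbonyl C bonded to C and –OH → carboxylic acid.
  CH(COOH): pendant –COOH: carbonyl C bonded to C and –OH → carboxylic acid.
  CH(COOH): pendant –COOH: carbonyl C bonded to C and –OH → carboxylic acid.
  CH2OCH2: C–O–C with sp³ carbons on both sides and no adjacent C=O → ether.
  CH(OCH3): pendant –OCH3: C–O–C with sp³ C, no adjacent C=O → ether.
  CH(COCH3): pendant –COCH3: carbonyl C bonded to two carbons → ketone.
  CH(CH=CH2): pendant –CH=CH2: C=C double bond → alkene.
  CH2NO2: –NO2 on carbon → nitro group.
Distinct types present: alkene, amine, carboxylic acid, ether, ketone, nitro, thiol.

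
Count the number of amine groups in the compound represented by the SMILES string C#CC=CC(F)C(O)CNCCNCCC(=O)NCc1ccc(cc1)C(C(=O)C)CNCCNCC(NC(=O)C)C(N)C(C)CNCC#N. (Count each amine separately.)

6

Taking each segment in turn:
  HC≡C: C≡C triple bond → alkyne.
  CH=CH: C=C double bond → alkene.
  CH(F): halogen on an sp³ carbon → alkyl halide.
  CH(OH): –OH on an sp³ carbon → alcohol (secondary).
  CH2NHCH2: C–N–C with sp³ carbons and no adjacent C=O → amine (secondary).
  CH2NHCH2: C–N–C with sp³ carbons and no adjacent C=O → amine (secondary).
  CH2CONHCH2: –C(=O)–N– linkage → amide (the N is not an amine).
  C6H4: para-disubstituted benzene ring → arene.
  CH(COCH3): pendant –COCH3: carbonyl C bonded to two carbons → ketone.
  CH2NHCH2: C–N–C with sp³ carbons and no adjacent C=O → amine (secondary).
  CH2NHCH2: C–N–C with sp³ carbons and no adjacent C=O → amine (secondary).
  CH(NHCOCH3): pendant –NHC(=O)CH3: N bonded to a carbonyl → amide (not amine).
  CH(NH2): –NH2 on an sp³ carbon with no adjacent C=O → amine.
  CH2NHCH2: C–N–C with sp³ carbons and no adjacent C=O → amine (secondary).
  CN: –C≡N: carbon triple-bonded to nitrogen → nitrile.
Amine appears at: CH2NHCH2, CH2NHCH2, CH2NHCH2, CH2NHCH2, CH(NH2), CH2NHCH2 → 6.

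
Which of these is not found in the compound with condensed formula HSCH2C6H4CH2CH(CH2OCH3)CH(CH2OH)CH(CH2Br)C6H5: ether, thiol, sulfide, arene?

sulfide

thiol: present (HSCH2 — –SH on an sp³ carbon → thiol).
arene: present (C6H4 — para-disubstituted benzene ring → arene).
ether: present (CH(CH2OCH3) — pendant –CH2OCH3: C–O–C linkage → ether).
sulfide: no segment matches this pattern.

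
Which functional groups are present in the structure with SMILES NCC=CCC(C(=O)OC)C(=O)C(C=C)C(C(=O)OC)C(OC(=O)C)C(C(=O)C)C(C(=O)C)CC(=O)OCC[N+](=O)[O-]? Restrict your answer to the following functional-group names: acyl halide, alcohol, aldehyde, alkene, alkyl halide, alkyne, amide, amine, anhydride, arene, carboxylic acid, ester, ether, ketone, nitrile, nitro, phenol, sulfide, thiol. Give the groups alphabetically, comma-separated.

alkene, amine, ester, ketone, nitro

–NH2 on an sp³ carbon with no adjacent C=O → amine.
C=C double bond → alkene.
pendant –COOCH3: carbonyl C bonded to C and –OCH3 → ester.
–C(=O)– with carbon on both sides → ketone.
pendant –CH=CH2: C=C double bond → alkene.
pendant –COOCH3: carbonyl C bonded to C and –OCH3 → ester.
pendant –OC(=O)CH3: an acyloxy group → ester.
pendant –COCH3: carbonyl C bonded to two carbons → ketone.
pendant –COCH3: carbonyl C bonded to two carbons → ketone.
–C(=O)–O–C with C on the carbonyl side → ester.
–NO2 on carbon → nitro group.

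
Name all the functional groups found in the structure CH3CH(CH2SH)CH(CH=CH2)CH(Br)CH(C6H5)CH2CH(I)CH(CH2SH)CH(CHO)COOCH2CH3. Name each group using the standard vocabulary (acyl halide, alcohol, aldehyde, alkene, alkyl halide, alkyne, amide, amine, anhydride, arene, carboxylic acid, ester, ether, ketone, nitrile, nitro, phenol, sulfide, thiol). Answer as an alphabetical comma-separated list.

Working along the chain:
  CH(CH2SH): pendant –CH2SH → thiol.
  CH(CH=CH2): pendant –CH=CH2: C=C double bond → alkene.
  CH(Br): halogen on an sp³ carbon → alkyl halide.
  CH(C6H5): pendant –C6H5: benzene ring → arene.
  CH(I): halogen on an sp³ carbon → alkyl halide.
  CH(CH2SH): pendant –CH2SH → thiol.
  CH(CHO): pendant –CHO: carbonyl C bonded to C and H → aldehyde.
  COOCH2CH3: –C(=O)OCH2CH3: carbonyl C bonded to C and to –OEt → ester.

aldehyde, alkene, alkyl halide, arene, ester, thiol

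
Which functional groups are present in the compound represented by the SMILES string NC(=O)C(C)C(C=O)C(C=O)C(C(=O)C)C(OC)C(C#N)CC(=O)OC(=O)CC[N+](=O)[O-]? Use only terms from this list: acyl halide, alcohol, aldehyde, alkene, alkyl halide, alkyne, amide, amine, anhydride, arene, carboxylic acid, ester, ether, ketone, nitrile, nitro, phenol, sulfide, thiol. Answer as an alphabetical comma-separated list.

aldehyde, amide, anhydride, ether, ketone, nitrile, nitro

–C(=O)NH2: carbonyl C bonded to C and to N → amide (the N is not a separate amine).
pendant –CHO: carbonyl C bonded to C and H → aldehyde.
pendant –CHO: carbonyl C bonded to C and H → aldehyde.
pendant –COCH3: carbonyl C bonded to two carbons → ketone.
pendant –OCH3: C–O–C with sp³ C, no adjacent C=O → ether.
pendant –C≡N: nitrile.
two acyl groups sharing one oxygen, –C(=O)–O–C(=O)– → anhydride.
–NO2 on carbon → nitro group.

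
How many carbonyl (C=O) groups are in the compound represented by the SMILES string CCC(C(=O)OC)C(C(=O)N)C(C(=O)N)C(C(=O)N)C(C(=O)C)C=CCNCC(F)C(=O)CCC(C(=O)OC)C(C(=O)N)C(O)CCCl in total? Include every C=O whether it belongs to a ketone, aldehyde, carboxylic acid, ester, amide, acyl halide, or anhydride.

CH(COOCH3): ester, 1 C=O (running total 1).
CH(CONH2): amide, 1 C=O (running total 2).
CH(CONH2): amide, 1 C=O (running total 3).
CH(CONH2): amide, 1 C=O (running total 4).
CH(COCH3): ketone, 1 C=O (running total 5).
CO: ketone, 1 C=O (running total 6).
CH(COOCH3): ester, 1 C=O (running total 7).
CH(CONH2): amide, 1 C=O (running total 8).

8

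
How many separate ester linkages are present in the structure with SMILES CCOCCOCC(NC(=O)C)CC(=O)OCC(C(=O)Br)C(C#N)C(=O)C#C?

1

C–O–C with sp³ carbons on both sides and no adjacent C=O → ether.
C–O–C with sp³ carbons on both sides and no adjacent C=O → ether.
pendant –NHC(=O)CH3: N bonded to a carbonyl → amide (not amine).
–C(=O)–O–C with C on the carbonyl side → ester.
pendant –C(=O)X: carbonyl C bonded to C and halogen → acyl halide.
pendant –C≡N: nitrile.
–C(=O)– with carbon on both sides → ketone.
C≡C triple bond → alkyne.
Ester appears at: CH2COOCH2 → 1.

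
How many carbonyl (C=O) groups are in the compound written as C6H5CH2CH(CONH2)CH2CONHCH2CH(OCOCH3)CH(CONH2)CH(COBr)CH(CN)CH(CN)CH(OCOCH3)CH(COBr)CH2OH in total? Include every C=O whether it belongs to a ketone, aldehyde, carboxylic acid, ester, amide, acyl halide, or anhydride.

CH(CONH2): amide, 1 C=O (running total 1).
CH2CONHCH2: amide, 1 C=O (running total 2).
CH(OCOCH3): ester, 1 C=O (running total 3).
CH(CONH2): amide, 1 C=O (running total 4).
CH(COBr): acyl halide, 1 C=O (running total 5).
CH(OCOCH3): ester, 1 C=O (running total 6).
CH(COBr): acyl halide, 1 C=O (running total 7).

7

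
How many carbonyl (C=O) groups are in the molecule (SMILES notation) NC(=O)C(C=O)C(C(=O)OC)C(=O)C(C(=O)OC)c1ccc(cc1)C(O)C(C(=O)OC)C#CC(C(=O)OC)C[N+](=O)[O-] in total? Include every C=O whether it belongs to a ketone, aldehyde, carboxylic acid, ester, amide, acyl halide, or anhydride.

7

H2NCO: amide, 1 C=O (running total 1).
CH(CHO): aldehyde, 1 C=O (running total 2).
CH(COOCH3): ester, 1 C=O (running total 3).
CO: ketone, 1 C=O (running total 4).
CH(COOCH3): ester, 1 C=O (running total 5).
CH(COOCH3): ester, 1 C=O (running total 6).
CH(COOCH3): ester, 1 C=O (running total 7).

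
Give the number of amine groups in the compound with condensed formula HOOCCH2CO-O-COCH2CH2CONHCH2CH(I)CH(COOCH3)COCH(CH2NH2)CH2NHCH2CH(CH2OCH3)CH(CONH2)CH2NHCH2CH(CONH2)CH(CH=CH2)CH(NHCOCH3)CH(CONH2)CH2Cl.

3

–COOH: carbonyl C bonded to –OH and C → carboxylic acid (the –OH is not a separate alcohol).
two acyl groups sharing one oxygen, –C(=O)–O–C(=O)– → anhydride.
–C(=O)–N– linkage → amide (the N is not an amine).
halogen on an sp³ carbon → alkyl halide.
pendant –COOCH3: carbonyl C bonded to C and –OCH3 → ester.
–C(=O)– with carbon on both sides → ketone.
pendant –CH2NH2: N on sp³ C, no adjacent C=O → amine.
C–N–C with sp³ carbons and no adjacent C=O → amine (secondary).
pendant –CH2OCH3: C–O–C linkage → ether.
pendant –CONH2: carbonyl C bonded to C and N → amide.
C–N–C with sp³ carbons and no adjacent C=O → amine (secondary).
pendant –CONH2: carbonyl C bonded to C and N → amide.
pendant –CH=CH2: C=C double bond → alkene.
pendant –NHC(=O)CH3: N bonded to a carbonyl → amide (not amine).
pendant –CONH2: carbonyl C bonded to C and N → amide.
halogen on an sp³ carbon → alkyl halide.
Amine appears at: CH(CH2NH2), CH2NHCH2, CH2NHCH2 → 3.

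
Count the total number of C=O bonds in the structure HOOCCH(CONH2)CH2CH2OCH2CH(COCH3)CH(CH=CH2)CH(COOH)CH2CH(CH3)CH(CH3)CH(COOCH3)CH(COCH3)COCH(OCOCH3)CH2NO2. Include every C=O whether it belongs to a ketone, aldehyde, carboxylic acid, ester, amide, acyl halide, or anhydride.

HOOC: carboxylic acid, 1 C=O (running total 1).
CH(CONH2): amide, 1 C=O (running total 2).
CH(COCH3): ketone, 1 C=O (running total 3).
CH(COOH): carboxylic acid, 1 C=O (running total 4).
CH(COOCH3): ester, 1 C=O (running total 5).
CH(COCH3): ketone, 1 C=O (running total 6).
CO: ketone, 1 C=O (running total 7).
CH(OCOCH3): ester, 1 C=O (running total 8).

8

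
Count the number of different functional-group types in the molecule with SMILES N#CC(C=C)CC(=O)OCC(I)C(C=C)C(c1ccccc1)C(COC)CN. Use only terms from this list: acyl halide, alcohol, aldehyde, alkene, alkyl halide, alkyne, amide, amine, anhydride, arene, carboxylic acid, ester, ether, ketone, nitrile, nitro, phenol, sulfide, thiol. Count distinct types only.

7

Reading the structure from left to right:
  N≡C: N≡C–: carbon triple-bonded to nitrogen → nitrile.
  CH(CH=CH2): pendant –CH=CH2: C=C double bond → alkene.
  CH2COOCH2: –C(=O)–O–C with C on the carbonyl side → ester.
  CH(I): halogen on an sp³ carbon → alkyl halide.
  CH(CH=CH2): pendant –CH=CH2: C=C double bond → alkene.
  CH(C6H5): pendant –C6H5: benzene ring → arene.
  CH(CH2OCH3): pendant –CH2OCH3: C–O–C linkage → ether.
  CH2NH2: –NH2 on an sp³ carbon with no adjacent C=O → amine.
Distinct types present: alkene, alkyl halide, amine, arene, ester, ether, nitrile.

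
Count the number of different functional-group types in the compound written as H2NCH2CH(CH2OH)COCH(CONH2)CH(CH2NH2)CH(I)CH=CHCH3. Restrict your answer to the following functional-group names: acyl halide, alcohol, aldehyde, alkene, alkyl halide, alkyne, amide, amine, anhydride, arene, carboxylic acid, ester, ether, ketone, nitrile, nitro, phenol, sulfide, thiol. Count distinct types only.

–NH2 on an sp³ carbon with no adjacent C=O → amine.
pendant –CH2OH on an sp³ backbone C → alcohol.
–C(=O)– with carbon on both sides → ketone.
pendant –CONH2: carbonyl C bonded to C and N → amide.
pendant –CH2NH2: N on sp³ C, no adjacent C=O → amine.
halogen on an sp³ carbon → alkyl halide.
C=C double bond → alkene.
Distinct types present: alcohol, alkene, alkyl halide, amide, amine, ketone.

6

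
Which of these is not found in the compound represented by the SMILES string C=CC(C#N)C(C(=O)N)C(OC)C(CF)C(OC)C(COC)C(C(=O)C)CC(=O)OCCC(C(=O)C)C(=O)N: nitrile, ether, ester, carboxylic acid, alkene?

carboxylic acid

alkene: present (CH2=CH — C=C double bond → alkene).
ether: present (CH(OCH3) — pendant –OCH3: C–O–C with sp³ C, no adjacent C=O → ether).
ester: present (CH2COOCH2 — –C(=O)–O–C with C on the carbonyl side → ester).
nitrile: present (CH(CN) — pendant –C≡N: nitrile).
carboxylic acid: absent. In CH2COOCH2, the acyl oxygen is bonded to carbon (–O–C), not to H, so this is an ester. In each of CH(CONH2) and CONH2, the carbonyl is bonded to nitrogen, not to –OH; that is an amide.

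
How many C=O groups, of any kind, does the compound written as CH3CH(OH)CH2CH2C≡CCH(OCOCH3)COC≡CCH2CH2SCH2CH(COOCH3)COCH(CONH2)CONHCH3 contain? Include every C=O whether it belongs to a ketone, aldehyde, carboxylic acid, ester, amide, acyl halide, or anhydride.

CH(OCOCH3): ester, 1 C=O (running total 1).
CO: ketone, 1 C=O (running total 2).
CH(COOCH3): ester, 1 C=O (running total 3).
CO: ketone, 1 C=O (running total 4).
CH(CONH2): amide, 1 C=O (running total 5).
CONHCH3: amide, 1 C=O (running total 6).

6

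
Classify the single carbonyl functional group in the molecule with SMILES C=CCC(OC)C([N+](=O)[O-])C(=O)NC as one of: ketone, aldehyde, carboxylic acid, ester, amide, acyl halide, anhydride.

amide

The carbonyl is in the CONHCH3 segment: –C(=O)NHCH3: carbonyl C bonded to C and to N → amide (the N is not an amine).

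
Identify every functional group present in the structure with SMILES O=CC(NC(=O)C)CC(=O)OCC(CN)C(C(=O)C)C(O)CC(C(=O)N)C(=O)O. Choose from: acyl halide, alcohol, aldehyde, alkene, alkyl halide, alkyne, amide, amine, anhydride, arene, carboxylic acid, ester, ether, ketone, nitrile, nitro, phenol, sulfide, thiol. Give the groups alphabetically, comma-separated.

alcohol, aldehyde, amide, amine, carboxylic acid, ester, ketone

Taking each segment in turn:
  OHC: terminal –CHO: carbonyl C bonded to H and C → aldehyde.
  CH(NHCOCH3): pendant –NHC(=O)CH3: N bonded to a carbonyl → amide (not amine).
  CH2COOCH2: –C(=O)–O–C with C on the carbonyl side → ester.
  CH(CH2NH2): pendant –CH2NH2: N on sp³ C, no adjacent C=O → amine.
  CH(COCH3): pendant –COCH3: carbonyl C bonded to two carbons → ketone.
  CH(OH): –OH on an sp³ carbon → alcohol (secondary).
  CH(CONH2): pendant –CONH2: carbonyl C bonded to C and N → amide.
  COOH: –COOH: carbonyl C bonded to –OH and C → carboxylic acid (the –OH is not a separate alcohol).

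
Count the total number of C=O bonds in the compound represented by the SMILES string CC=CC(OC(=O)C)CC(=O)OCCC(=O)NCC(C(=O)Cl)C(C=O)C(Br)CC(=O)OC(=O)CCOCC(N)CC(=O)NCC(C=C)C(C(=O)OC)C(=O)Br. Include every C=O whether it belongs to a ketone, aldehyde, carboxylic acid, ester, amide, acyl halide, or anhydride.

CH(OCOCH3): ester, 1 C=O (running total 1).
CH2COOCH2: ester, 1 C=O (running total 2).
CH2CONHCH2: amide, 1 C=O (running total 3).
CH(COCl): acyl halide, 1 C=O (running total 4).
CH(CHO): aldehyde, 1 C=O (running total 5).
CH2CO-O-COCH2: anhydride, 2 C=O (running total 7).
CH2CONHCH2: amide, 1 C=O (running total 8).
CH(COOCH3): ester, 1 C=O (running total 9).
COBr: acyl halide, 1 C=O (running total 10).

10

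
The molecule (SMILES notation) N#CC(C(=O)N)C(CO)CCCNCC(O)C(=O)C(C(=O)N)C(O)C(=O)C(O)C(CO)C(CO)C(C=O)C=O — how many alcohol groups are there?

N≡C–: carbon triple-bonded to nitrogen → nitrile.
pendant –CONH2: carbonyl C bonded to C and N → amide.
pendant –CH2OH on an sp³ backbone C → alcohol.
C–N–C with sp³ carbons and no adjacent C=O → amine (secondary).
–OH on an sp³ carbon → alcohol (secondary).
–C(=O)– with carbon on both sides → ketone.
pendant –CONH2: carbonyl C bonded to C and N → amide.
–OH on an sp³ carbon → alcohol (secondary).
–C(=O)– with carbon on both sides → ketone.
–OH on an sp³ carbon → alcohol (secondary).
pendant –CH2OH on an sp³ backbone C → alcohol.
pendant –CH2OH on an sp³ backbone C → alcohol.
pendant –CHO: carbonyl C bonded to C and H → aldehyde.
terminal –CHO: carbonyl C bonded to H and C → aldehyde.
Alcohol appears at: CH(CH2OH), CH(OH), CH(OH), CH(OH), CH(CH2OH), CH(CH2OH) → 6.

6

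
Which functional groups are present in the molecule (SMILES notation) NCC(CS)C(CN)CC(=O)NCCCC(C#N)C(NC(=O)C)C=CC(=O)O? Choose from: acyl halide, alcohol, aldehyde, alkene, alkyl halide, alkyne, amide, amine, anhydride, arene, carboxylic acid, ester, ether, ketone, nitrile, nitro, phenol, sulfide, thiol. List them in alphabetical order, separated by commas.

–NH2 on an sp³ carbon with no adjacent C=O → amine.
pendant –CH2SH → thiol.
pendant –CH2NH2: N on sp³ C, no adjacent C=O → amine.
–C(=O)–N– linkage → amide (the N is not an amine).
pendant –C≡N: nitrile.
pendant –NHC(=O)CH3: N bonded to a carbonyl → amide (not amine).
C=C double bond → alkene.
–COOH: carbonyl C bonded to –OH and C → carboxylic acid (the –OH is not a separate alcohol).

alkene, amide, amine, carboxylic acid, nitrile, thiol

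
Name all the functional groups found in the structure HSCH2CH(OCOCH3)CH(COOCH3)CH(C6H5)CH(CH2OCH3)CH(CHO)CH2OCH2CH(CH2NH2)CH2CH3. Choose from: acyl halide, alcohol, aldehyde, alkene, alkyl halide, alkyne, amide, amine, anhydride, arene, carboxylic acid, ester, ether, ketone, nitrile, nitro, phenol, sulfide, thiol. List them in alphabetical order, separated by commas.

Working along the chain:
  HSCH2: –SH on an sp³ carbon → thiol.
  CH(OCOCH3): pendant –OC(=O)CH3: an acyloxy group → ester.
  CH(COOCH3): pendant –COOCH3: carbonyl C bonded to C and –OCH3 → ester.
  CH(C6H5): pendant –C6H5: benzene ring → arene.
  CH(CH2OCH3): pendant –CH2OCH3: C–O–C linkage → ether.
  CH(CHO): pendant –CHO: carbonyl C bonded to C and H → aldehyde.
  CH2OCH2: C–O–C with sp³ carbons on both sides and no adjacent C=O → ether.
  CH(CH2NH2): pendant –CH2NH2: N on sp³ C, no adjacent C=O → amine.

aldehyde, amine, arene, ester, ether, thiol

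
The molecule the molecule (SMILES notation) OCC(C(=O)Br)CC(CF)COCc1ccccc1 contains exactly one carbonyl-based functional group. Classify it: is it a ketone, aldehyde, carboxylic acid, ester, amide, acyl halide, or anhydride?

The carbonyl is in the CH(COBr) segment: pendant –C(=O)X: carbonyl C bonded to C and halogen → acyl halide.

acyl halide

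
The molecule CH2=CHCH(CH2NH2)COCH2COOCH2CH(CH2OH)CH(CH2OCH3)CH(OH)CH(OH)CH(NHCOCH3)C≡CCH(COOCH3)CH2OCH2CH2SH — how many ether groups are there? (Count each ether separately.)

2

C=C double bond → alkene.
pendant –CH2NH2: N on sp³ C, no adjacent C=O → amine.
–C(=O)– with carbon on both sides → ketone.
–C(=O)–O–C with C on the carbonyl side → ester.
pendant –CH2OH on an sp³ backbone C → alcohol.
pendant –CH2OCH3: C–O–C linkage → ether.
–OH on an sp³ carbon → alcohol (secondary).
–OH on an sp³ carbon → alcohol (secondary).
pendant –NHC(=O)CH3: N bonded to a carbonyl → amide (not amine).
C≡C triple bond → alkyne.
pendant –COOCH3: carbonyl C bonded to C and –OCH3 → ester.
C–O–C with sp³ carbons on both sides and no adjacent C=O → ether.
–SH on an sp³ carbon → thiol.
Ether appears at: CH(CH2OCH3), CH2OCH2 → 2.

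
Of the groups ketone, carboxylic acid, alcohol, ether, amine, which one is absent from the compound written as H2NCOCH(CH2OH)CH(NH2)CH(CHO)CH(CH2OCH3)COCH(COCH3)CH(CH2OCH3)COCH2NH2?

amine: present (CH(NH2) — –NH2 on an sp³ carbon with no adjacent C=O → amine).
ketone: present (CO — –C(=O)– with carbon on both sides → ketone).
ether: present (CH(CH2OCH3) — pendant –CH2OCH3: C–O–C linkage → ether).
alcohol: present (CH(CH2OH) — pendant –CH2OH on an sp³ backbone C → alcohol).
carboxylic acid: absent. In H2NCO, the carbonyl is bonded to nitrogen, not to –OH; that is an amide.

carboxylic acid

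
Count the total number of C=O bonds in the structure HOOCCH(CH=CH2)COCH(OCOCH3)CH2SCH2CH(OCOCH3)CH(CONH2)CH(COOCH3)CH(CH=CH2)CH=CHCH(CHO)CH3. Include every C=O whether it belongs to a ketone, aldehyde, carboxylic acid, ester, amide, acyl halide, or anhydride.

HOOC: carboxylic acid, 1 C=O (running total 1).
CO: ketone, 1 C=O (running total 2).
CH(OCOCH3): ester, 1 C=O (running total 3).
CH(OCOCH3): ester, 1 C=O (running total 4).
CH(CONH2): amide, 1 C=O (running total 5).
CH(COOCH3): ester, 1 C=O (running total 6).
CH(CHO): aldehyde, 1 C=O (running total 7).

7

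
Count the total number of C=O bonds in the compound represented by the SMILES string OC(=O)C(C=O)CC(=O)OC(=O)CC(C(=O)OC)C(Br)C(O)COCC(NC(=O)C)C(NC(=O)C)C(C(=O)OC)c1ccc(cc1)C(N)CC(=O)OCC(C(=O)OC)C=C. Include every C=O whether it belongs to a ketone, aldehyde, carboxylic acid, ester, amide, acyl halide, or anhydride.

10

HOOC: carboxylic acid, 1 C=O (running total 1).
CH(CHO): aldehyde, 1 C=O (running total 2).
CH2CO-O-COCH2: anhydride, 2 C=O (running total 4).
CH(COOCH3): ester, 1 C=O (running total 5).
CH(NHCOCH3): amide, 1 C=O (running total 6).
CH(NHCOCH3): amide, 1 C=O (running total 7).
CH(COOCH3): ester, 1 C=O (running total 8).
CH2COOCH2: ester, 1 C=O (running total 9).
CH(COOCH3): ester, 1 C=O (running total 10).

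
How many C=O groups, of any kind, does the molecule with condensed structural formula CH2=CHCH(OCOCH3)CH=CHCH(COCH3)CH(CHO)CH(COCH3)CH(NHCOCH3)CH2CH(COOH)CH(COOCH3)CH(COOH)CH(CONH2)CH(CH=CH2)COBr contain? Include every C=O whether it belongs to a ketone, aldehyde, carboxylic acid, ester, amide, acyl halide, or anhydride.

10

CH(OCOCH3): ester, 1 C=O (running total 1).
CH(COCH3): ketone, 1 C=O (running total 2).
CH(CHO): aldehyde, 1 C=O (running total 3).
CH(COCH3): ketone, 1 C=O (running total 4).
CH(NHCOCH3): amide, 1 C=O (running total 5).
CH(COOH): carboxylic acid, 1 C=O (running total 6).
CH(COOCH3): ester, 1 C=O (running total 7).
CH(COOH): carboxylic acid, 1 C=O (running total 8).
CH(CONH2): amide, 1 C=O (running total 9).
COBr: acyl halide, 1 C=O (running total 10).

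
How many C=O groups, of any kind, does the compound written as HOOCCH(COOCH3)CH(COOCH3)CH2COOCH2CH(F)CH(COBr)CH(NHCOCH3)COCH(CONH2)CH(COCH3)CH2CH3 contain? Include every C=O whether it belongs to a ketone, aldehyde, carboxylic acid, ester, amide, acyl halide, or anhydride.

9

HOOC: carboxylic acid, 1 C=O (running total 1).
CH(COOCH3): ester, 1 C=O (running total 2).
CH(COOCH3): ester, 1 C=O (running total 3).
CH2COOCH2: ester, 1 C=O (running total 4).
CH(COBr): acyl halide, 1 C=O (running total 5).
CH(NHCOCH3): amide, 1 C=O (running total 6).
CO: ketone, 1 C=O (running total 7).
CH(CONH2): amide, 1 C=O (running total 8).
CH(COCH3): ketone, 1 C=O (running total 9).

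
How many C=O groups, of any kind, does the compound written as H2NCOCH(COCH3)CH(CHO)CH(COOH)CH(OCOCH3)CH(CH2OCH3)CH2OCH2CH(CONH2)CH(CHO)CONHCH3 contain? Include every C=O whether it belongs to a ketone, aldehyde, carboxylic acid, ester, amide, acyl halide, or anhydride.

H2NCO: amide, 1 C=O (running total 1).
CH(COCH3): ketone, 1 C=O (running total 2).
CH(CHO): aldehyde, 1 C=O (running total 3).
CH(COOH): carboxylic acid, 1 C=O (running total 4).
CH(OCOCH3): ester, 1 C=O (running total 5).
CH(CONH2): amide, 1 C=O (running total 6).
CH(CHO): aldehyde, 1 C=O (running total 7).
CONHCH3: amide, 1 C=O (running total 8).

8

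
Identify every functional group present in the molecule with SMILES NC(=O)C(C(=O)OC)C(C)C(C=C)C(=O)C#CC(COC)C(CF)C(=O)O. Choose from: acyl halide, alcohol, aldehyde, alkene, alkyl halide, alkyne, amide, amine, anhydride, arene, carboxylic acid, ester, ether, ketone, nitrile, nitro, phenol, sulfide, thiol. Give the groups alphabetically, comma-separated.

Taking each segment in turn:
  H2NCO: –C(=O)NH2: carbonyl C bonded to C and to N → amide (the N is not a separate amine).
  CH(COOCH3): pendant –COOCH3: carbonyl C bonded to C and –OCH3 → ester.
  CH(CH=CH2): pendant –CH=CH2: C=C double bond → alkene.
  CO: –C(=O)– with carbon on both sides → ketone.
  C≡C: C≡C triple bond → alkyne.
  CH(CH2OCH3): pendant –CH2OCH3: C–O–C linkage → ether.
  CH(CH2F): pendant –CH2X: halogen on sp³ carbon → alkyl halide.
  COOH: –COOH: carbonyl C bonded to –OH and C → carboxylic acid (the –OH is not a separate alcohol).

alkene, alkyl halide, alkyne, amide, carboxylic acid, ester, ether, ketone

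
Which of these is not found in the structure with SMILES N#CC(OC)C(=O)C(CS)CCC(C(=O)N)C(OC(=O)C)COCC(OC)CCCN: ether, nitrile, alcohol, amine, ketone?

ether: present (CH(OCH3) — pendant –OCH3: C–O–C with sp³ C, no adjacent C=O → ether).
amine: present (CH2NH2 — –NH2 on an sp³ carbon with no adjacent C=O → amine).
ketone: present (CO — –C(=O)– with carbon on both sides → ketone).
nitrile: present (N≡C — N≡C–: carbon triple-bonded to nitrogen → nitrile).
alcohol: no segment matches this pattern.

alcohol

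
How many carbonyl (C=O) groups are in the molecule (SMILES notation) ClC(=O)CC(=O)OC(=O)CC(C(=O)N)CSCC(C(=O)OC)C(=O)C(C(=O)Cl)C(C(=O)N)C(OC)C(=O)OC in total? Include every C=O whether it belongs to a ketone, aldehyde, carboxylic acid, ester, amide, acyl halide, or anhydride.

ClCO: acyl halide, 1 C=O (running total 1).
CH2CO-O-COCH2: anhydride, 2 C=O (running total 3).
CH(CONH2): amide, 1 C=O (running total 4).
CH(COOCH3): ester, 1 C=O (running total 5).
CO: ketone, 1 C=O (running total 6).
CH(COCl): acyl halide, 1 C=O (running total 7).
CH(CONH2): amide, 1 C=O (running total 8).
COOCH3: ester, 1 C=O (running total 9).

9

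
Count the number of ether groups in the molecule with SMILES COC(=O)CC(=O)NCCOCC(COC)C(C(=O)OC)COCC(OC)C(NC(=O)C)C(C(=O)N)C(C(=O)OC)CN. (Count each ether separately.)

4

Reading the structure from left to right:
  CH3OOC: CH3O–C(=O)–: carbonyl C bonded to C and to –OCH3 → ester (not ketone + ether).
  CH2CONHCH2: –C(=O)–N– linkage → amide (the N is not an amine).
  CH2OCH2: C–O–C with sp³ carbons on both sides and no adjacent C=O → ether.
  CH(CH2OCH3): pendant –CH2OCH3: C–O–C linkage → ether.
  CH(COOCH3): pendant –COOCH3: carbonyl C bonded to C and –OCH3 → ester.
  CH2OCH2: C–O–C with sp³ carbons on both sides and no adjacent C=O → ether.
  CH(OCH3): pendant –OCH3: C–O–C with sp³ C, no adjacent C=O → ether.
  CH(NHCOCH3): pendant –NHC(=O)CH3: N bonded to a carbonyl → amide (not amine).
  CH(CONH2): pendant –CONH2: carbonyl C bonded to C and N → amide.
  CH(COOCH3): pendant –COOCH3: carbonyl C bonded to C and –OCH3 → ester.
  CH2NH2: –NH2 on an sp³ carbon with no adjacent C=O → amine.
Ether appears at: CH2OCH2, CH(CH2OCH3), CH2OCH2, CH(OCH3) → 4.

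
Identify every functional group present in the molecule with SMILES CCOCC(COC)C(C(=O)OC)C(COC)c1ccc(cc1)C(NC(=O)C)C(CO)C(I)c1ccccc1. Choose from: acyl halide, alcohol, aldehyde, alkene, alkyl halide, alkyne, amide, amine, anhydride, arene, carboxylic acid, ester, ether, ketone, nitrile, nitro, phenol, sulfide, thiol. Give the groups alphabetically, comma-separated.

Reading the structure from left to right:
  CH2OCH2: C–O–C with sp³ carbons on both sides and no adjacent C=O → ether.
  CH(CH2OCH3): pendant –CH2OCH3: C–O–C linkage → ether.
  CH(COOCH3): pendant –COOCH3: carbonyl C bonded to C and –OCH3 → ester.
  CH(CH2OCH3): pendant –CH2OCH3: C–O–C linkage → ether.
  C6H4: para-disubstituted benzene ring → arene.
  CH(NHCOCH3): pendant –NHC(=O)CH3: N bonded to a carbonyl → amide (not amine).
  CH(CH2OH): pendant –CH2OH on an sp³ backbone C → alcohol.
  CH(I): halogen on an sp³ carbon → alkyl halide.
  C6H5: –C6H5 phenyl ring → arene.

alcohol, alkyl halide, amide, arene, ester, ether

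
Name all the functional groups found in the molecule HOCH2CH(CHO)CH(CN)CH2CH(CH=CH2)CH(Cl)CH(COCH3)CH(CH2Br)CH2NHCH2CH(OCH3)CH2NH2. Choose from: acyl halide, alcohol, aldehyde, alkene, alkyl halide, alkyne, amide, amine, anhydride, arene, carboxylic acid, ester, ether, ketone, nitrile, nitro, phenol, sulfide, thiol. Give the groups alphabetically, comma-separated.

alcohol, aldehyde, alkene, alkyl halide, amine, ether, ketone, nitrile

Reading the structure from left to right:
  HOCH2: HO– on an sp³ carbon → alcohol.
  CH(CHO): pendant –CHO: carbonyl C bonded to C and H → aldehyde.
  CH(CN): pendant –C≡N: nitrile.
  CH(CH=CH2): pendant –CH=CH2: C=C double bond → alkene.
  CH(Cl): halogen on an sp³ carbon → alkyl halide.
  CH(COCH3): pendant –COCH3: carbonyl C bonded to two carbons → ketone.
  CH(CH2Br): pendant –CH2X: halogen on sp³ carbon → alkyl halide.
  CH2NHCH2: C–N–C with sp³ carbons and no adjacent C=O → amine (secondary).
  CH(OCH3): pendant –OCH3: C–O–C with sp³ C, no adjacent C=O → ether.
  CH2NH2: –NH2 on an sp³ carbon with no adjacent C=O → amine.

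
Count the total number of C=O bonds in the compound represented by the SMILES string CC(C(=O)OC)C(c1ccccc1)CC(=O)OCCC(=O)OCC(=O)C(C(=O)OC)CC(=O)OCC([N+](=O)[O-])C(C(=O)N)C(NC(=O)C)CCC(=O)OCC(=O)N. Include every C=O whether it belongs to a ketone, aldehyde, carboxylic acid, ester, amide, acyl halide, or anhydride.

CH(COOCH3): ester, 1 C=O (running total 1).
CH2COOCH2: ester, 1 C=O (running total 2).
CH2COOCH2: ester, 1 C=O (running total 3).
CO: ketone, 1 C=O (running total 4).
CH(COOCH3): ester, 1 C=O (running total 5).
CH2COOCH2: ester, 1 C=O (running total 6).
CH(CONH2): amide, 1 C=O (running total 7).
CH(NHCOCH3): amide, 1 C=O (running total 8).
CH2COOCH2: ester, 1 C=O (running total 9).
CONH2: amide, 1 C=O (running total 10).

10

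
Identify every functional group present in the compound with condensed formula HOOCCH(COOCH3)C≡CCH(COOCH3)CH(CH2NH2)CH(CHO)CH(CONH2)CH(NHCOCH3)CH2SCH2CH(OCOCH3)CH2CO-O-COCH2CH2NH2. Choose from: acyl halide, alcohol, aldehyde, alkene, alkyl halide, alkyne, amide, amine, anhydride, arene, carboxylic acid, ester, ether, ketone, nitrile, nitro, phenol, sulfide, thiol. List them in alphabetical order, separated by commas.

aldehyde, alkyne, amide, amine, anhydride, carboxylic acid, ester, sulfide

Working along the chain:
  HOOC: –COOH: carbonyl C bonded to –OH and C → carboxylic acid (the –OH is not a separate alcohol).
  CH(COOCH3): pendant –COOCH3: carbonyl C bonded to C and –OCH3 → ester.
  C≡C: C≡C triple bond → alkyne.
  CH(COOCH3): pendant –COOCH3: carbonyl C bonded to C and –OCH3 → ester.
  CH(CH2NH2): pendant –CH2NH2: N on sp³ C, no adjacent C=O → amine.
  CH(CHO): pendant –CHO: carbonyl C bonded to C and H → aldehyde.
  CH(CONH2): pendant –CONH2: carbonyl C bonded to C and N → amide.
  CH(NHCOCH3): pendant –NHC(=O)CH3: N bonded to a carbonyl → amide (not amine).
  CH2SCH2: C–S–C linkage → sulfide (thioether).
  CH(OCOCH3): pendant –OC(=O)CH3: an acyloxy group → ester.
  CH2CO-O-COCH2: two acyl groups sharing one oxygen, –C(=O)–O–C(=O)– → anhydride.
  CH2NH2: –NH2 on an sp³ carbon with no adjacent C=O → amine.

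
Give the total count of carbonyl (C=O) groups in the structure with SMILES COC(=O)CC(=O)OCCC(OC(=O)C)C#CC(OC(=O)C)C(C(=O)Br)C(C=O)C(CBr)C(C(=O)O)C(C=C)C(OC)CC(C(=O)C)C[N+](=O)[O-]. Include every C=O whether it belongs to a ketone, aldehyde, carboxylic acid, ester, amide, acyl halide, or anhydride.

8

CH3OOC: ester, 1 C=O (running total 1).
CH2COOCH2: ester, 1 C=O (running total 2).
CH(OCOCH3): ester, 1 C=O (running total 3).
CH(OCOCH3): ester, 1 C=O (running total 4).
CH(COBr): acyl halide, 1 C=O (running total 5).
CH(CHO): aldehyde, 1 C=O (running total 6).
CH(COOH): carboxylic acid, 1 C=O (running total 7).
CH(COCH3): ketone, 1 C=O (running total 8).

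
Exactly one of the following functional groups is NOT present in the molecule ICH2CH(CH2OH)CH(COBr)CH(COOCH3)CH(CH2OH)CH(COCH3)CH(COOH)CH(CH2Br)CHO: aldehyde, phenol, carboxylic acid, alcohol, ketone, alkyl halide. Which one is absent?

carboxylic acid: present (CH(COOH) — pendant –COOH: carbonyl C bonded to C and –OH → carboxylic acid).
alcohol: present (CH(CH2OH) — pendant –CH2OH on an sp³ backbone C → alcohol).
alkyl halide: present (ICH2 — halogen on an sp³ carbon → alkyl halide).
aldehyde: present (CHO — terminal –CHO: carbonyl C bonded to H and C → aldehyde).
ketone: present (CH(COCH3) — pendant –COCH3: carbonyl C bonded to two carbons → ketone).
phenol: absent. In CH(CH2OH), the –OH is on an sp³ carbon, not on an aromatic ring, so it is an alcohol.

phenol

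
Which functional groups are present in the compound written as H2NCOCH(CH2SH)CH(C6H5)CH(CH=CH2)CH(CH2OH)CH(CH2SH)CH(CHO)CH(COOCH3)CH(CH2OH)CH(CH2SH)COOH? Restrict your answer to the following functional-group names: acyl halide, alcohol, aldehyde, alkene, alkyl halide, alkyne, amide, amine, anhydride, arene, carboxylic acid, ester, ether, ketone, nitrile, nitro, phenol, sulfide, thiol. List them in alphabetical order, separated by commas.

alcohol, aldehyde, alkene, amide, arene, carboxylic acid, ester, thiol

–C(=O)NH2: carbonyl C bonded to C and to N → amide (the N is not a separate amine).
pendant –CH2SH → thiol.
pendant –C6H5: benzene ring → arene.
pendant –CH=CH2: C=C double bond → alkene.
pendant –CH2OH on an sp³ backbone C → alcohol.
pendant –CH2SH → thiol.
pendant –CHO: carbonyl C bonded to C and H → aldehyde.
pendant –COOCH3: carbonyl C bonded to C and –OCH3 → ester.
pendant –CH2OH on an sp³ backbone C → alcohol.
pendant –CH2SH → thiol.
–COOH: carbonyl C bonded to –OH and C → carboxylic acid (the –OH is not a separate alcohol).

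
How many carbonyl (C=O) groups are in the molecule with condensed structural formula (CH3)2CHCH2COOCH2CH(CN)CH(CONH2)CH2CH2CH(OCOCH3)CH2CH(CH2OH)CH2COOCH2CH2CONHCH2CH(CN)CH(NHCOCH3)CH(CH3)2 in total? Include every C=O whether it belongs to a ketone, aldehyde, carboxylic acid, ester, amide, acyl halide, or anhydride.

CH2COOCH2: ester, 1 C=O (running total 1).
CH(CONH2): amide, 1 C=O (running total 2).
CH(OCOCH3): ester, 1 C=O (running total 3).
CH2COOCH2: ester, 1 C=O (running total 4).
CH2CONHCH2: amide, 1 C=O (running total 5).
CH(NHCOCH3): amide, 1 C=O (running total 6).

6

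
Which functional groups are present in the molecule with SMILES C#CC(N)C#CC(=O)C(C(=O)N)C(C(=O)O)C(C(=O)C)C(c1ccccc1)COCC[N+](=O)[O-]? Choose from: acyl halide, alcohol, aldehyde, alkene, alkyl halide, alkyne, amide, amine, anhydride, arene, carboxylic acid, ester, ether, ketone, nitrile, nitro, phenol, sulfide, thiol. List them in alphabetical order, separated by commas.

Working along the chain:
  HC≡C: C≡C triple bond → alkyne.
  CH(NH2): –NH2 on an sp³ carbon with no adjacent C=O → amine.
  C≡C: C≡C triple bond → alkyne.
  CO: –C(=O)– with carbon on both sides → ketone.
  CH(CONH2): pendant –CONH2: carbonyl C bonded to C and N → amide.
  CH(COOH): pendant –COOH: carbonyl C bonded to C and –OH → carboxylic acid.
  CH(COCH3): pendant –COCH3: carbonyl C bonded to two carbons → ketone.
  CH(C6H5): pendant –C6H5: benzene ring → arene.
  CH2OCH2: C–O–C with sp³ carbons on both sides and no adjacent C=O → ether.
  CH2NO2: –NO2 on carbon → nitro group.

alkyne, amide, amine, arene, carboxylic acid, ether, ketone, nitro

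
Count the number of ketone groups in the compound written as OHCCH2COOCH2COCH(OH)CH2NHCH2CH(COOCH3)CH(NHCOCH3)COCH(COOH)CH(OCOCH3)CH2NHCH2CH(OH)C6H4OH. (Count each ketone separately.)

terminal –CHO: carbonyl C bonded to H and C → aldehyde.
–C(=O)–O–C with C on the carbonyl side → ester.
–C(=O)– with carbon on both sides → ketone.
–OH on an sp³ carbon → alcohol (secondary).
C–N–C with sp³ carbons and no adjacent C=O → amine (secondary).
pendant –COOCH3: carbonyl C bonded to C and –OCH3 → ester.
pendant –NHC(=O)CH3: N bonded to a carbonyl → amide (not amine).
–C(=O)– with carbon on both sides → ketone.
pendant –COOH: carbonyl C bonded to C and –OH → carboxylic acid.
pendant –OC(=O)CH3: an acyloxy group → ester.
C–N–C with sp³ carbons and no adjacent C=O → amine (secondary).
–OH on an sp³ carbon → alcohol (secondary).
–OH attached directly to an aromatic ring → phenol (not alcohol); the ring itself is an arene.
Ketone appears at: CO, CO → 2.

2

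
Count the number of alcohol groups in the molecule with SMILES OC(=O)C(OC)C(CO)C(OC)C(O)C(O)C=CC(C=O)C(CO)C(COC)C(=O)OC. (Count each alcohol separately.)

–COOH: carbonyl C bonded to –OH and C → carboxylic acid (the –OH is not a separate alcohol).
pendant –OCH3: C–O–C with sp³ C, no adjacent C=O → ether.
pendant –CH2OH on an sp³ backbone C → alcohol.
pendant –OCH3: C–O–C with sp³ C, no adjacent C=O → ether.
–OH on an sp³ carbon → alcohol (secondary).
–OH on an sp³ carbon → alcohol (secondary).
C=C double bond → alkene.
pendant –CHO: carbonyl C bonded to C and H → aldehyde.
pendant –CH2OH on an sp³ backbone C → alcohol.
pendant –CH2OCH3: C–O–C linkage → ether.
–C(=O)OCH3: carbonyl C bonded to C and to –OCH3 → ester (not ketone + ether).
Alcohol appears at: CH(CH2OH), CH(OH), CH(OH), CH(CH2OH) → 4.

4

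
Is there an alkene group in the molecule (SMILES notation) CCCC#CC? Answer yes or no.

no

  C≡C: C≡C triple bond → alkyne.
The groups actually present are: alkyne.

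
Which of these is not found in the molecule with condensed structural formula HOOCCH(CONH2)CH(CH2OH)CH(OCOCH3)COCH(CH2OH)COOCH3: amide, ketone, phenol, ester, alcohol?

ester: present (CH(OCOCH3) — pendant –OC(=O)CH3: an acyloxy group → ester).
amide: present (CH(CONH2) — pendant –CONH2: carbonyl C bonded to C and N → amide).
ketone: present (CO — –C(=O)– with carbon on both sides → ketone).
alcohol: present (CH(CH2OH) — pendant –CH2OH on an sp³ backbone C → alcohol).
phenol: absent. In CH(CH2OH), the –OH is on an sp³ carbon, not on an aromatic ring, so it is an alcohol.

phenol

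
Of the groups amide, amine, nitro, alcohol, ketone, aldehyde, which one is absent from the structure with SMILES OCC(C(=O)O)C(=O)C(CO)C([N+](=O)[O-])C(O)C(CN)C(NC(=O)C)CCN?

aldehyde

amine: present (CH(CH2NH2) — pendant –CH2NH2: N on sp³ C, no adjacent C=O → amine).
ketone: present (CO — –C(=O)– with carbon on both sides → ketone).
amide: present (CH(NHCOCH3) — pendant –NHC(=O)CH3: N bonded to a carbonyl → amide (not amine)).
nitro: present (CH(NO2) — –NO2 on an sp³ carbon → nitro (the N=O is not a carbonyl)).
alcohol: present (HOCH2 — HO– on an sp³ carbon → alcohol).
aldehyde: absent. In CO, the carbonyl carbon is bonded to two carbons, so it is a ketone, not an aldehyde. In CH(COOH), the carbonyl carbon bears –OH, not –H, so it is a carboxylic acid.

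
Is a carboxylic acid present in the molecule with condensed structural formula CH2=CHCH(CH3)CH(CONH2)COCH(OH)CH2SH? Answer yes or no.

Reading the structure from left to right:
  CH2=CH: C=C double bond → alkene.
  CH(CONH2): pendant –CONH2: carbonyl C bonded to C and N → amide.
  CO: –C(=O)– with carbon on both sides → ketone.
  CH(OH): –OH on an sp³ carbon → alcohol (secondary).
  CH2SH: –SH on an sp³ carbon → thiol.
In CH(CONH2), the carbonyl is bonded to nitrogen, not to –OH; that is an amide.
The groups actually present are: alcohol, alkene, amide, ketone, thiol.

no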